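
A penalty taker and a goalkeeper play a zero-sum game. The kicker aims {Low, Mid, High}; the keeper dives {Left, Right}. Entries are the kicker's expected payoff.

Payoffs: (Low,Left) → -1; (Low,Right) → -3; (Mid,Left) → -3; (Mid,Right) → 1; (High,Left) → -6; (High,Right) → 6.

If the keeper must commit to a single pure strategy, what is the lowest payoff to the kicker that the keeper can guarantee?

Column maxima: Left → -1, Right → 6.
The smallest of these is -1.

-1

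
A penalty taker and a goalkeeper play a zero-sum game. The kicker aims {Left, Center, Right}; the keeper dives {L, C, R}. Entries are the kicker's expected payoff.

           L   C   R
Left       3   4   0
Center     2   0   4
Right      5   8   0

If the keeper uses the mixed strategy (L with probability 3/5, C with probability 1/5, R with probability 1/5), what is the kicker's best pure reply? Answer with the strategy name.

Expected payoff of Left: (3/5)·3 + (1/5)·4 + (1/5)·0 = 13/5.
Expected payoff of Center: (3/5)·2 + (1/5)·0 + (1/5)·4 = 2.
Expected payoff of Right: (3/5)·5 + (1/5)·8 + (1/5)·0 = 23/5.
The largest is 23/5, so the kicker's best response is Right.

Right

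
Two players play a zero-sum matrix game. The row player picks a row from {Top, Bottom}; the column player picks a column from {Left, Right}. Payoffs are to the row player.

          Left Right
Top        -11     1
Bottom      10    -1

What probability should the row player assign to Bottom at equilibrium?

12/23

Row minima: Top → -11, Bottom → -1; maximin = -1.
Column maxima: Left → 10, Right → 1; minimax = 1.
-1 ≠ 1, so there is no saddle point; optimal play is mixed.
Let the row player play Top with probability p. Expected payoff against Left: (-11)p + 10(1−p) = −21p + 10; against Right: 1p + (-1)(1−p) = 2p − 1.
Setting these equal: −21p + 10 = 2p − 1 ⇒ −23p = -11 ⇒ p = 11/23, and the value is (-21)·(11/23) + 10 = -1/23.
For the column player: with q = P(Left), equating Top's and Bottom's payoffs gives −12q + 1 = 11q − 1 ⇒ q = 2/23.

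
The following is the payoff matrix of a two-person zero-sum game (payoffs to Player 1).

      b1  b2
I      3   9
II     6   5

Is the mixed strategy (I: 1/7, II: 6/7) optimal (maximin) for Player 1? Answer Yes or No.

Yes

Against b1 this mix gives (1/7)·3 + (6/7)·6 = 39/7.
Against b2 this mix gives (1/7)·9 + (6/7)·5 = 39/7.
All of Player 2's active replies (b1, b2) yield 39/7, and no column does worse for Player 1. The mix makes Player 2 indifferent and guarantees 39/7, so it is optimal.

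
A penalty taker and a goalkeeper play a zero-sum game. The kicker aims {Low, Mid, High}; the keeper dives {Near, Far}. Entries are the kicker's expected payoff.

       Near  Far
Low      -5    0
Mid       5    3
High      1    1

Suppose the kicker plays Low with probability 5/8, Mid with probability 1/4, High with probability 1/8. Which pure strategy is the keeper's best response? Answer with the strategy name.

If the keeper plays Near, the kicker's expected payoff is (5/8)·(-5) + (1/4)·5 + (1/8)·1 = -7/4.
If the keeper plays Far, the kicker's expected payoff is (5/8)·0 + (1/4)·3 + (1/8)·1 = 7/8.
The keeper minimizes the kicker's payoff; the smallest is -7/4, so the best response is Near.

Near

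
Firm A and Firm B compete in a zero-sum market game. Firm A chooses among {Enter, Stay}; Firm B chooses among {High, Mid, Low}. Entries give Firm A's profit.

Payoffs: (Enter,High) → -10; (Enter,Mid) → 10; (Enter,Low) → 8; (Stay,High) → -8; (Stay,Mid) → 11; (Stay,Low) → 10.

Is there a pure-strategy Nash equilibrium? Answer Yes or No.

Row minima: Enter → -10, Stay → -8; maximin = -8.
Column maxima: High → -8, Mid → 11, Low → 10; minimax = -8.
maximin = minimax = -8, so a saddle point exists.

Yes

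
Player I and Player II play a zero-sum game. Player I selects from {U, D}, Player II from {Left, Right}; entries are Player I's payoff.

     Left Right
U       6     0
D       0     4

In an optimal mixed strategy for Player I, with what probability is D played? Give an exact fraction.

3/5

Row minima: U → 0, D → 0; maximin = 0.
Column maxima: Left → 6, Right → 4; minimax = 4.
0 ≠ 4, so there is no saddle point; optimal play is mixed.
Let Player I play U with probability p. Expected payoff against Left: 6p + 0(1−p) = 6p; against Right: 0p + 4(1−p) = −4p + 4.
Setting these equal: 6p = −4p + 4 ⇒ 10p = 4 ⇒ p = 2/5, and the value is (6)·(2/5) = 12/5.
For Player II: with q = P(Left), equating U's and D's payoffs gives 6q = −4q + 4 ⇒ q = 2/5.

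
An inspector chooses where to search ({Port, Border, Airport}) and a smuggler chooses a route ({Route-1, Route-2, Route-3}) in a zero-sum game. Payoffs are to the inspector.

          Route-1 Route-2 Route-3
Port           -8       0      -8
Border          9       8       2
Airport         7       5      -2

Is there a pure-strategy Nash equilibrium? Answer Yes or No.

Yes

Row minima: Port → -8, Border → 2, Airport → -2; maximin = 2.
Column maxima: Route-1 → 9, Route-2 → 8, Route-3 → 2; minimax = 2.
maximin = minimax = 2, so a saddle point exists.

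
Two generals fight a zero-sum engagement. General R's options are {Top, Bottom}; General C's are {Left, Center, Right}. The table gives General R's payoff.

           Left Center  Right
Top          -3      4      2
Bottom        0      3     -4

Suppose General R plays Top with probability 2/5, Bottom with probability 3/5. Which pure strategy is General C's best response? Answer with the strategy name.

Right

If General C plays Left, General R's expected payoff is (2/5)·(-3) + (3/5)·0 = -6/5.
If General C plays Center, General R's expected payoff is (2/5)·4 + (3/5)·3 = 17/5.
If General C plays Right, General R's expected payoff is (2/5)·2 + (3/5)·(-4) = -8/5.
General C minimizes General R's payoff; the smallest is -8/5, so the best response is Right.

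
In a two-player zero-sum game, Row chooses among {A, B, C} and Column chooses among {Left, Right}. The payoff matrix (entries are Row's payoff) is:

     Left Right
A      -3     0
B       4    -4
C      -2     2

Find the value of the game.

Row minima: A → -3, B → -4, C → -2; maximin = -2.
Column maxima: Left → 4, Right → 2; minimax = 2.
-2 ≠ 2, so there is no saddle point; optimal play is mixed.
A is strictly dominated by C, so Row never plays it.
On the remaining 2×2 (B, C vs Left, Right):
Let Row play B with probability p. Expected payoff against Left: 4p + (-2)(1−p) = 6p − 2; against Right: (-4)p + 2(1−p) = −6p + 2.
Setting these equal: 6p − 2 = −6p + 2 ⇒ 12p = 4 ⇒ p = 1/3, and the value is (6)·(1/3) − 2 = 0.
For Column: with q = P(Left), equating B's and C's payoffs gives 8q − 4 = −4q + 2 ⇒ q = 1/2.

0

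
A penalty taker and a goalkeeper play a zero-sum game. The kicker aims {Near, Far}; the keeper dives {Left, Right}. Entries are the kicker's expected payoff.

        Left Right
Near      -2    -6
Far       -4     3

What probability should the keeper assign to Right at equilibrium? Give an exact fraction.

Row minima: Near → -6, Far → -4; maximin = -4.
Column maxima: Left → -2, Right → 3; minimax = -2.
-4 ≠ -2, so there is no saddle point; optimal play is mixed.
Let the kicker play Near with probability p. Expected payoff against Left: (-2)p + (-4)(1−p) = 2p − 4; against Right: (-6)p + 3(1−p) = −9p + 3.
Setting these equal: 2p − 4 = −9p + 3 ⇒ 11p = 7 ⇒ p = 7/11, and the value is (2)·(7/11) − 4 = -30/11.
For the keeper: with q = P(Left), equating Near's and Far's payoffs gives 4q − 6 = −7q + 3 ⇒ q = 9/11.

2/11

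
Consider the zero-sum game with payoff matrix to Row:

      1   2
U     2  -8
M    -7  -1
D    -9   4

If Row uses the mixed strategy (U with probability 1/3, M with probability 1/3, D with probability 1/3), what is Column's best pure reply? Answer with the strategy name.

1

If Column plays 1, Row's expected payoff is (1/3)·2 + (1/3)·(-7) + (1/3)·(-9) = -14/3.
If Column plays 2, Row's expected payoff is (1/3)·(-8) + (1/3)·(-1) + (1/3)·4 = -5/3.
Column minimizes Row's payoff; the smallest is -14/3, so the best response is 1.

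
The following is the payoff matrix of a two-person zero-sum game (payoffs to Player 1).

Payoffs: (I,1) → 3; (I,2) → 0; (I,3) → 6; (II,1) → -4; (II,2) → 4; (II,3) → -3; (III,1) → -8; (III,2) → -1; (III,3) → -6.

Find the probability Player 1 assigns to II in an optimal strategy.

3/11

Row minima: I → 0, II → -4, III → -8; maximin = 0.
Column maxima: 1 → 3, 2 → 4, 3 → 6; minimax = 3.
0 ≠ 3, so there is no saddle point; optimal play is mixed.
III is strictly dominated by I, so Player 1 never plays it.
3 is strictly dominated by 1 (it gives Player 1 strictly more in every row), so Player 2 never plays it.
On the remaining 2×2 (I, II vs 1, 2):
Let Player 1 play I with probability p. Expected payoff against 1: 3p + (-4)(1−p) = 7p − 4; against 2: 0p + 4(1−p) = −4p + 4.
Setting these equal: 7p − 4 = −4p + 4 ⇒ 11p = 8 ⇒ p = 8/11, and the value is (7)·(8/11) − 4 = 12/11.
For Player 2: with q = P(1), equating I's and II's payoffs gives 3q = −8q + 4 ⇒ q = 4/11.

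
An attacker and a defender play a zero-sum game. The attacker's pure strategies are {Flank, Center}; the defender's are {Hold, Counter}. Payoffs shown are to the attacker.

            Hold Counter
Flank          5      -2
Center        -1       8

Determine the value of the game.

19/8

Row minima: Flank → -2, Center → -1; maximin = -1.
Column maxima: Hold → 5, Counter → 8; minimax = 5.
-1 ≠ 5, so there is no saddle point; optimal play is mixed.
Let the attacker play Flank with probability p. Expected payoff against Hold: 5p + (-1)(1−p) = 6p − 1; against Counter: (-2)p + 8(1−p) = −10p + 8.
Setting these equal: 6p − 1 = −10p + 8 ⇒ 16p = 9 ⇒ p = 9/16, and the value is (6)·(9/16) − 1 = 19/8.
For the defender: with q = P(Hold), equating Flank's and Center's payoffs gives 7q − 2 = −9q + 8 ⇒ q = 5/8.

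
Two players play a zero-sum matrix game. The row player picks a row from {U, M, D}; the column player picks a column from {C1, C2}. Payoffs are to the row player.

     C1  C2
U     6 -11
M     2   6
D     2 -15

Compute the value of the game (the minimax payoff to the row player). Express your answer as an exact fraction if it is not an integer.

Row minima: U → -11, M → 2, D → -15; maximin = 2.
Column maxima: C1 → 6, C2 → 6; minimax = 6.
2 ≠ 6, so there is no saddle point; optimal play is mixed.
D is strictly dominated by U, so the row player never plays it.
On the remaining 2×2 (U, M vs C1, C2):
Let the row player play U with probability p. Expected payoff against C1: 6p + 2(1−p) = 4p + 2; against C2: (-11)p + 6(1−p) = −17p + 6.
Setting these equal: 4p + 2 = −17p + 6 ⇒ 21p = 4 ⇒ p = 4/21, and the value is (4)·(4/21) + 2 = 58/21.
For the column player: with q = P(C1), equating U's and M's payoffs gives 17q − 11 = −4q + 6 ⇒ q = 17/21.

58/21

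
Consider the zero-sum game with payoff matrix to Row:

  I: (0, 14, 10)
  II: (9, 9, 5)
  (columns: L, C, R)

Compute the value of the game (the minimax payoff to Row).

45/7

Row minima: I → 0, II → 5; maximin = 5.
Column maxima: L → 9, C → 14, R → 10; minimax = 9.
5 ≠ 9, so there is no saddle point; optimal play is mixed.
C is strictly dominated by R (it gives Row strictly more in every row), so Column never plays it.
On the remaining 2×2 (I, II vs L, R):
Let Row play I with probability p. Expected payoff against L: 0p + 9(1−p) = −9p + 9; against R: 10p + 5(1−p) = 5p + 5.
Setting these equal: −9p + 9 = 5p + 5 ⇒ −14p = -4 ⇒ p = 2/7, and the value is (-9)·(2/7) + 9 = 45/7.
For Column: with q = P(L), equating I's and II's payoffs gives −10q + 10 = 4q + 5 ⇒ q = 5/14.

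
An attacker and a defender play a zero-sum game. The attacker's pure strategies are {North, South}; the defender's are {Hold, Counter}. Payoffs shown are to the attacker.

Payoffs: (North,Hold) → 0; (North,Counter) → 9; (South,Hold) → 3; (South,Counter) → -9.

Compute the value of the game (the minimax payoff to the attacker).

Row minima: North → 0, South → -9; maximin = 0.
Column maxima: Hold → 3, Counter → 9; minimax = 3.
0 ≠ 3, so there is no saddle point; optimal play is mixed.
Let the attacker play North with probability p. Expected payoff against Hold: 0p + 3(1−p) = −3p + 3; against Counter: 9p + (-9)(1−p) = 18p − 9.
Setting these equal: −3p + 3 = 18p − 9 ⇒ −21p = -12 ⇒ p = 4/7, and the value is (-3)·(4/7) + 3 = 9/7.
For the defender: with q = P(Hold), equating North's and South's payoffs gives −9q + 9 = 12q − 9 ⇒ q = 6/7.

9/7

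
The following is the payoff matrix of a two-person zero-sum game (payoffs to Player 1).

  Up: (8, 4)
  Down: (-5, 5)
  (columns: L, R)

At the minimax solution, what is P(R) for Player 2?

13/14

Row minima: Up → 4, Down → -5; maximin = 4.
Column maxima: L → 8, R → 5; minimax = 5.
4 ≠ 5, so there is no saddle point; optimal play is mixed.
Let Player 1 play Up with probability p. Expected payoff against L: 8p + (-5)(1−p) = 13p − 5; against R: 4p + 5(1−p) = −p + 5.
Setting these equal: 13p − 5 = −p + 5 ⇒ 14p = 10 ⇒ p = 5/7, and the value is (13)·(5/7) − 5 = 30/7.
For Player 2: with q = P(L), equating Up's and Down's payoffs gives 4q + 4 = −10q + 5 ⇒ q = 1/14.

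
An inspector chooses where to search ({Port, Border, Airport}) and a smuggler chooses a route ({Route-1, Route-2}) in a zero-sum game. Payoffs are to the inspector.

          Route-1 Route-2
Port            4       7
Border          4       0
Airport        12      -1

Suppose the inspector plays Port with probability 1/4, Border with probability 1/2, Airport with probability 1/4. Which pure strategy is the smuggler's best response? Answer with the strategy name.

If the smuggler plays Route-1, the inspector's expected payoff is (1/4)·4 + (1/2)·4 + (1/4)·12 = 6.
If the smuggler plays Route-2, the inspector's expected payoff is (1/4)·7 + (1/2)·0 + (1/4)·(-1) = 3/2.
The smuggler minimizes the inspector's payoff; the smallest is 3/2, so the best response is Route-2.

Route-2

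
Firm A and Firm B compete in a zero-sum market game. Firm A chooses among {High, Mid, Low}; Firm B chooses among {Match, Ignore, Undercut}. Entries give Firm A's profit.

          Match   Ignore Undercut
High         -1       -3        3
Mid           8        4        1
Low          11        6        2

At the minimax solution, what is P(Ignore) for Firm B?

Row minima: High → -3, Mid → 1, Low → 2; maximin = 2.
Column maxima: Match → 11, Ignore → 6, Undercut → 3; minimax = 3.
2 ≠ 3, so there is no saddle point; optimal play is mixed.
Mid is strictly dominated by Low, so Firm A never plays it.
Match is strictly dominated by Ignore (it gives Firm A strictly more in every row), so Firm B never plays it.
On the remaining 2×2 (High, Low vs Ignore, Undercut):
Let Firm A play High with probability p. Expected payoff against Ignore: (-3)p + 6(1−p) = −9p + 6; against Undercut: 3p + 2(1−p) = p + 2.
Setting these equal: −9p + 6 = p + 2 ⇒ −10p = -4 ⇒ p = 2/5, and the value is (-9)·(2/5) + 6 = 12/5.
For Firm B: with q = P(Ignore), equating High's and Low's payoffs gives −6q + 3 = 4q + 2 ⇒ q = 1/10.

1/10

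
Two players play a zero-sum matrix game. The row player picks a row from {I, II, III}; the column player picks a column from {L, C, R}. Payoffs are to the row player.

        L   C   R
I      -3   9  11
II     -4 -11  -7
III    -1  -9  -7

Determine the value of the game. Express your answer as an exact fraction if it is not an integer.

-9/5

Row minima: I → -3, II → -11, III → -9; maximin = -3.
Column maxima: L → -1, C → 9, R → 11; minimax = -1.
-3 ≠ -1, so there is no saddle point; optimal play is mixed.
II is strictly dominated by I, so the row player never plays it.
R is strictly dominated by C (it gives the row player strictly more in every row), so the column player never plays it.
On the remaining 2×2 (I, III vs L, C):
Let the row player play I with probability p. Expected payoff against L: (-3)p + (-1)(1−p) = −2p − 1; against C: 9p + (-9)(1−p) = 18p − 9.
Setting these equal: −2p − 1 = 18p − 9 ⇒ −20p = -8 ⇒ p = 2/5, and the value is (-2)·(2/5) − 1 = -9/5.
For the column player: with q = P(L), equating I's and III's payoffs gives −12q + 9 = 8q − 9 ⇒ q = 9/10.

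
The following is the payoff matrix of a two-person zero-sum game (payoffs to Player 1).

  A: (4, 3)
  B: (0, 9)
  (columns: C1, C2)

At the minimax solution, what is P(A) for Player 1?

Row minima: A → 3, B → 0; maximin = 3.
Column maxima: C1 → 4, C2 → 9; minimax = 4.
3 ≠ 4, so there is no saddle point; optimal play is mixed.
Let Player 1 play A with probability p. Expected payoff against C1: 4p + 0(1−p) = 4p; against C2: 3p + 9(1−p) = −6p + 9.
Setting these equal: 4p = −6p + 9 ⇒ 10p = 9 ⇒ p = 9/10, and the value is (4)·(9/10) = 18/5.
For Player 2: with q = P(C1), equating A's and B's payoffs gives q + 3 = −9q + 9 ⇒ q = 3/5.

9/10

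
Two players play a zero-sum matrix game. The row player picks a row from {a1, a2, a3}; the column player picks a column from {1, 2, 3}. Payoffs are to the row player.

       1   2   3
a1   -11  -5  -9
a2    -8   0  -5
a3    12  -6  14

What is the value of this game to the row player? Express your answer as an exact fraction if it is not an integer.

Row minima: a1 → -11, a2 → -8, a3 → -6; maximin = -6.
Column maxima: 1 → 12, 2 → 0, 3 → 14; minimax = 0.
-6 ≠ 0, so there is no saddle point; optimal play is mixed.
a1 is strictly dominated by a2, so the row player never plays it.
3 is strictly dominated by 1 (it gives the row player strictly more in every row), so the column player never plays it.
On the remaining 2×2 (a2, a3 vs 1, 2):
Let the row player play a2 with probability p. Expected payoff against 1: (-8)p + 12(1−p) = −20p + 12; against 2: 0p + (-6)(1−p) = 6p − 6.
Setting these equal: −20p + 12 = 6p − 6 ⇒ −26p = -18 ⇒ p = 9/13, and the value is (-20)·(9/13) + 12 = -24/13.
For the column player: with q = P(1), equating a2's and a3's payoffs gives −8q = 18q − 6 ⇒ q = 3/13.

-24/13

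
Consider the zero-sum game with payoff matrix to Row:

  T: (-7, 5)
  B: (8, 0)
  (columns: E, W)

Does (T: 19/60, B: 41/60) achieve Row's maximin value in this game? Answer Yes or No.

No

Against E this mix gives (19/60)·(-7) + (41/60)·8 = 13/4.
Against W this mix gives (19/60)·5 + (41/60)·0 = 19/12.
Column will play W, holding Row to 19/12. Shifting weight toward the row that does better against W would raise this floor (the equalizing mix achieves 2 against both W and E), so the proposed strategy is not optimal.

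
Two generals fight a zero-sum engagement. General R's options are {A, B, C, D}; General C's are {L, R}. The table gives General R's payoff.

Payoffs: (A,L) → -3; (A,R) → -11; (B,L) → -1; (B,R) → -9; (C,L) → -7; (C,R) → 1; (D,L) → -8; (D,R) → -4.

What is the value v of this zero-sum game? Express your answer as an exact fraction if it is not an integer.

Row minima: A → -11, B → -9, C → -7, D → -8; maximin = -7.
Column maxima: L → -1, R → 1; minimax = -1.
-7 ≠ -1, so there is no saddle point; optimal play is mixed.
A is strictly dominated by B, so General R never plays it.
D is strictly dominated by C, so General R never plays it.
On the remaining 2×2 (B, C vs L, R):
Let General R play B with probability p. Expected payoff against L: (-1)p + (-7)(1−p) = 6p − 7; against R: (-9)p + 1(1−p) = −10p + 1.
Setting these equal: 6p − 7 = −10p + 1 ⇒ 16p = 8 ⇒ p = 1/2, and the value is (6)·(1/2) − 7 = -4.
For General C: with q = P(L), equating B's and C's payoffs gives 8q − 9 = −8q + 1 ⇒ q = 5/8.

-4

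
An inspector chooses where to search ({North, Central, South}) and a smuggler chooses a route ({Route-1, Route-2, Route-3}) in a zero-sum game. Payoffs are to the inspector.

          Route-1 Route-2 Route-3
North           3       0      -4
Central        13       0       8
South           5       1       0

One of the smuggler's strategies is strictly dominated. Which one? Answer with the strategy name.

Route-1

Route-2 holds the inspector's payoff strictly below Route-1 in every row: 0 < 3, 0 < 13, 1 < 5.
So Route-1 is strictly dominated for the smuggler.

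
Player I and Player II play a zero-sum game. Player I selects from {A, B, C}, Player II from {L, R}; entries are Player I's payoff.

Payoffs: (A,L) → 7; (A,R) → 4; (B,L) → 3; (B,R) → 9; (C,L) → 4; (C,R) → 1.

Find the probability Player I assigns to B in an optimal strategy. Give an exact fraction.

Row minima: A → 4, B → 3, C → 1; maximin = 4.
Column maxima: L → 7, R → 9; minimax = 7.
4 ≠ 7, so there is no saddle point; optimal play is mixed.
C is strictly dominated by A, so Player I never plays it.
On the remaining 2×2 (A, B vs L, R):
Let Player I play A with probability p. Expected payoff against L: 7p + 3(1−p) = 4p + 3; against R: 4p + 9(1−p) = −5p + 9.
Setting these equal: 4p + 3 = −5p + 9 ⇒ 9p = 6 ⇒ p = 2/3, and the value is (4)·(2/3) + 3 = 17/3.
For Player II: with q = P(L), equating A's and B's payoffs gives 3q + 4 = −6q + 9 ⇒ q = 5/9.

1/3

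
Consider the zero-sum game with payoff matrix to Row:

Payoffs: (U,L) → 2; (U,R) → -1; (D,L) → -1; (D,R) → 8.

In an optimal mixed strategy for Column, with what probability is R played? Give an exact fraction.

1/4

Row minima: U → -1, D → -1; maximin = -1.
Column maxima: L → 2, R → 8; minimax = 2.
-1 ≠ 2, so there is no saddle point; optimal play is mixed.
Let Row play U with probability p. Expected payoff against L: 2p + (-1)(1−p) = 3p − 1; against R: (-1)p + 8(1−p) = −9p + 8.
Setting these equal: 3p − 1 = −9p + 8 ⇒ 12p = 9 ⇒ p = 3/4, and the value is (3)·(3/4) − 1 = 5/4.
For Column: with q = P(L), equating U's and D's payoffs gives 3q − 1 = −9q + 8 ⇒ q = 3/4.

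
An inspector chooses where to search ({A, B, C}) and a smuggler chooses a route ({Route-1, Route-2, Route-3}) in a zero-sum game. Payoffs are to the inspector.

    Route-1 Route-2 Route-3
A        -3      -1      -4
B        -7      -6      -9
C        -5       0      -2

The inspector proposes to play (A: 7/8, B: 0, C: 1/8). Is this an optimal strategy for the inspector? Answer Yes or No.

Against Route-1 this mix gives (7/8)·(-3) + (1/8)·(-5) = -13/4.
Against Route-2 this mix gives (7/8)·(-1) + (1/8)·0 = -7/8.
Against Route-3 this mix gives (7/8)·(-4) + (1/8)·(-2) = -15/4.
The smuggler will play Route-3, holding the inspector to -15/4. Shifting weight toward the row that does better against Route-3 would raise this floor (the equalizing mix achieves -7/2 against both Route-3 and Route-1), so the proposed strategy is not optimal.

No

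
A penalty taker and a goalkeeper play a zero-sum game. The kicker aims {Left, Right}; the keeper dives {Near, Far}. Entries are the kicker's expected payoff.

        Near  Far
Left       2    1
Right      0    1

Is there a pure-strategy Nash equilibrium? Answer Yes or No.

Row minima: Left → 1, Right → 0; maximin = 1.
Column maxima: Near → 2, Far → 1; minimax = 1.
maximin = minimax = 1, so a saddle point exists.

Yes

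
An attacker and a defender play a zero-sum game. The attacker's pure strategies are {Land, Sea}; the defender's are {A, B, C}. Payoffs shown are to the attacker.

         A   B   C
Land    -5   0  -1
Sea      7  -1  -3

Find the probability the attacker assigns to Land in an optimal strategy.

5/7

Row minima: Land → -5, Sea → -3; maximin = -3.
Column maxima: A → 7, B → 0, C → -1; minimax = -1.
-3 ≠ -1, so there is no saddle point; optimal play is mixed.
B is strictly dominated by C (it gives the attacker strictly more in every row), so the defender never plays it.
On the remaining 2×2 (Land, Sea vs A, C):
Let the attacker play Land with probability p. Expected payoff against A: (-5)p + 7(1−p) = −12p + 7; against C: (-1)p + (-3)(1−p) = 2p − 3.
Setting these equal: −12p + 7 = 2p − 3 ⇒ −14p = -10 ⇒ p = 5/7, and the value is (-12)·(5/7) + 7 = -11/7.
For the defender: with q = P(A), equating Land's and Sea's payoffs gives −4q − 1 = 10q − 3 ⇒ q = 1/7.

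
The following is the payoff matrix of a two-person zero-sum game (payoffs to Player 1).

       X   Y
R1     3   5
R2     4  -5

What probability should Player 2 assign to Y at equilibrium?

1/11

Row minima: R1 → 3, R2 → -5; maximin = 3.
Column maxima: X → 4, Y → 5; minimax = 4.
3 ≠ 4, so there is no saddle point; optimal play is mixed.
Let Player 1 play R1 with probability p. Expected payoff against X: 3p + 4(1−p) = −p + 4; against Y: 5p + (-5)(1−p) = 10p − 5.
Setting these equal: −p + 4 = 10p − 5 ⇒ −11p = -9 ⇒ p = 9/11, and the value is (-1)·(9/11) + 4 = 35/11.
For Player 2: with q = P(X), equating R1's and R2's payoffs gives −2q + 5 = 9q − 5 ⇒ q = 10/11.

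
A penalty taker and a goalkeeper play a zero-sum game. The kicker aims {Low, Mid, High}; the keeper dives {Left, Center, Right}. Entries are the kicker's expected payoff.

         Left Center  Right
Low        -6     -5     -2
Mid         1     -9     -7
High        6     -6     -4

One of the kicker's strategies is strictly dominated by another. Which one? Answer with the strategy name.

High gives a strictly higher payoff than Mid against every column: 6 > 1, -6 > -9, -4 > -7.
So Mid is strictly dominated and the kicker never plays it.

Mid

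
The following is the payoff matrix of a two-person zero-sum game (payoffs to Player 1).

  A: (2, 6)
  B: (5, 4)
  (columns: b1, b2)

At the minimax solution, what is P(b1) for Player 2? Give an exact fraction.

2/5

Row minima: A → 2, B → 4; maximin = 4.
Column maxima: b1 → 5, b2 → 6; minimax = 5.
4 ≠ 5, so there is no saddle point; optimal play is mixed.
Let Player 1 play A with probability p. Expected payoff against b1: 2p + 5(1−p) = −3p + 5; against b2: 6p + 4(1−p) = 2p + 4.
Setting these equal: −3p + 5 = 2p + 4 ⇒ −5p = -1 ⇒ p = 1/5, and the value is (-3)·(1/5) + 5 = 22/5.
For Player 2: with q = P(b1), equating A's and B's payoffs gives −4q + 6 = q + 4 ⇒ q = 2/5.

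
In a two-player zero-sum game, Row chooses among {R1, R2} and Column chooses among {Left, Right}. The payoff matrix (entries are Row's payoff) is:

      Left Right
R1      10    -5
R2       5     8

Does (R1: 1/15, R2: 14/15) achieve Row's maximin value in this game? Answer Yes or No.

No

Against Left this mix gives (1/15)·10 + (14/15)·5 = 16/3.
Against Right this mix gives (1/15)·(-5) + (14/15)·8 = 107/15.
Column will play Left, holding Row to 16/3. Shifting weight toward the row that does better against Left would raise this floor (the equalizing mix achieves 35/6 against both Left and Right), so the proposed strategy is not optimal.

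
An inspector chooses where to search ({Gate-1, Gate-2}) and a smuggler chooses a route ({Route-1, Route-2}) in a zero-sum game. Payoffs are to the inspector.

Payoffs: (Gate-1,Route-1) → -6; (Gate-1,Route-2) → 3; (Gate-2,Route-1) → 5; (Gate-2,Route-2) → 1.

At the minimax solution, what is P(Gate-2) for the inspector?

Row minima: Gate-1 → -6, Gate-2 → 1; maximin = 1.
Column maxima: Route-1 → 5, Route-2 → 3; minimax = 3.
1 ≠ 3, so there is no saddle point; optimal play is mixed.
Let the inspector play Gate-1 with probability p. Expected payoff against Route-1: (-6)p + 5(1−p) = −11p + 5; against Route-2: 3p + 1(1−p) = 2p + 1.
Setting these equal: −11p + 5 = 2p + 1 ⇒ −13p = -4 ⇒ p = 4/13, and the value is (-11)·(4/13) + 5 = 21/13.
For the smuggler: with q = P(Route-1), equating Gate-1's and Gate-2's payoffs gives −9q + 3 = 4q + 1 ⇒ q = 2/13.

9/13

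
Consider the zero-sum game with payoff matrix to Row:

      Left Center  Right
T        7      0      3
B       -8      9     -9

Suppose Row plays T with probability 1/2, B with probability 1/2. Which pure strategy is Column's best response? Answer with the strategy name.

If Column plays Left, Row's expected payoff is (1/2)·7 + (1/2)·(-8) = -1/2.
If Column plays Center, Row's expected payoff is (1/2)·0 + (1/2)·9 = 9/2.
If Column plays Right, Row's expected payoff is (1/2)·3 + (1/2)·(-9) = -3.
Column minimizes Row's payoff; the smallest is -3, so the best response is Right.

Right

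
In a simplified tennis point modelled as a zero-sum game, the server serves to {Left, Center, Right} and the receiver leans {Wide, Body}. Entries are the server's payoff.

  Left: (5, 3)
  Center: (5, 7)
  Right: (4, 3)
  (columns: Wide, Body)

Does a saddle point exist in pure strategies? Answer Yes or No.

Yes

Row minima: Left → 3, Center → 5, Right → 3; maximin = 5.
Column maxima: Wide → 5, Body → 7; minimax = 5.
maximin = minimax = 5, so a saddle point exists.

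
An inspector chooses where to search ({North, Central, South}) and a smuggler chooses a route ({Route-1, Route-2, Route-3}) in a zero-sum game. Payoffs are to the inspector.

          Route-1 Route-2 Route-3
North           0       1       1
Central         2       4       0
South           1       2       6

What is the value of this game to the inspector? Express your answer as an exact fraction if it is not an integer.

Row minima: North → 0, Central → 0, South → 1; maximin = 1.
Column maxima: Route-1 → 2, Route-2 → 4, Route-3 → 6; minimax = 2.
1 ≠ 2, so there is no saddle point; optimal play is mixed.
North is strictly dominated by South, so the inspector never plays it.
Route-2 is strictly dominated by Route-1 (it gives the inspector strictly more in every row), so the smuggler never plays it.
On the remaining 2×2 (Central, South vs Route-1, Route-3):
Let the inspector play Central with probability p. Expected payoff against Route-1: 2p + 1(1−p) = p + 1; against Route-3: 0p + 6(1−p) = −6p + 6.
Setting these equal: p + 1 = −6p + 6 ⇒ 7p = 5 ⇒ p = 5/7, and the value is (1)·(5/7) + 1 = 12/7.
For the smuggler: with q = P(Route-1), equating Central's and South's payoffs gives 2q = −5q + 6 ⇒ q = 6/7.

12/7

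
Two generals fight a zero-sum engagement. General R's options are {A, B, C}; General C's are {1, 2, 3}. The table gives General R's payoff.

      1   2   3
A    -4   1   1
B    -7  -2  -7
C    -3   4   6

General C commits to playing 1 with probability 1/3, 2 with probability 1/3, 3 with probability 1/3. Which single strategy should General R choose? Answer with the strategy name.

C

Expected payoff of A: (1/3)·(-4) + (1/3)·1 + (1/3)·1 = -2/3.
Expected payoff of B: (1/3)·(-7) + (1/3)·(-2) + (1/3)·(-7) = -16/3.
Expected payoff of C: (1/3)·(-3) + (1/3)·4 + (1/3)·6 = 7/3.
The largest is 7/3, so General R's best response is C.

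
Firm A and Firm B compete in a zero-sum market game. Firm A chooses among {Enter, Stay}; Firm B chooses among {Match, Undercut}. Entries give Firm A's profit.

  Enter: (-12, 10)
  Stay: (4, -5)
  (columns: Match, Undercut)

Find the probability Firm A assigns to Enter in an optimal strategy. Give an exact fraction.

Row minima: Enter → -12, Stay → -5; maximin = -5.
Column maxima: Match → 4, Undercut → 10; minimax = 4.
-5 ≠ 4, so there is no saddle point; optimal play is mixed.
Let Firm A play Enter with probability p. Expected payoff against Match: (-12)p + 4(1−p) = −16p + 4; against Undercut: 10p + (-5)(1−p) = 15p − 5.
Setting these equal: −16p + 4 = 15p − 5 ⇒ −31p = -9 ⇒ p = 9/31, and the value is (-16)·(9/31) + 4 = -20/31.
For Firm B: with q = P(Match), equating Enter's and Stay's payoffs gives −22q + 10 = 9q − 5 ⇒ q = 15/31.

9/31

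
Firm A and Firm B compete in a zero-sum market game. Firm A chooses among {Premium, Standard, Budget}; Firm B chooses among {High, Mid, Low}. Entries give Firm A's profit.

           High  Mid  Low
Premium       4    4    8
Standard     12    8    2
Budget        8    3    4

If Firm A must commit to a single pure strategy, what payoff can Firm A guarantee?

Row minima: Premium → 4, Standard → 2, Budget → 3.
The best of these is 4.

4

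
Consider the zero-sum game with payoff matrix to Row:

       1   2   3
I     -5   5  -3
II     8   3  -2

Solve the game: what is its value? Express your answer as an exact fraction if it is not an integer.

Row minima: I → -5, II → -2; maximin = -2.
Column maxima: 1 → 8, 2 → 5, 3 → -2; minimax = -2.
Since maximin = minimax = -2, there is a saddle point and the value is -2.

-2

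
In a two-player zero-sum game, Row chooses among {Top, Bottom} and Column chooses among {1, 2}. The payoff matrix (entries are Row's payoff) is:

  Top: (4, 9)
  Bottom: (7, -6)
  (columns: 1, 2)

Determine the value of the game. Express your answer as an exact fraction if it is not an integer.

29/6

Row minima: Top → 4, Bottom → -6; maximin = 4.
Column maxima: 1 → 7, 2 → 9; minimax = 7.
4 ≠ 7, so there is no saddle point; optimal play is mixed.
Let Row play Top with probability p. Expected payoff against 1: 4p + 7(1−p) = −3p + 7; against 2: 9p + (-6)(1−p) = 15p − 6.
Setting these equal: −3p + 7 = 15p − 6 ⇒ −18p = -13 ⇒ p = 13/18, and the value is (-3)·(13/18) + 7 = 29/6.
For Column: with q = P(1), equating Top's and Bottom's payoffs gives −5q + 9 = 13q − 6 ⇒ q = 5/6.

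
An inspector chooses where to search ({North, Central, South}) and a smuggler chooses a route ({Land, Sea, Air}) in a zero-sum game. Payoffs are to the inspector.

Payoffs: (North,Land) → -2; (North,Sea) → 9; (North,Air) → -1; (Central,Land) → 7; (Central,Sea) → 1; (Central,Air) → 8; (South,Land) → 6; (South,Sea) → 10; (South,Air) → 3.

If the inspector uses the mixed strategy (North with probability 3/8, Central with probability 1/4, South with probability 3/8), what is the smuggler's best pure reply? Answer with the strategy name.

If the smuggler plays Land, the inspector's expected payoff is (3/8)·(-2) + (1/4)·7 + (3/8)·6 = 13/4.
If the smuggler plays Sea, the inspector's expected payoff is (3/8)·9 + (1/4)·1 + (3/8)·10 = 59/8.
If the smuggler plays Air, the inspector's expected payoff is (3/8)·(-1) + (1/4)·8 + (3/8)·3 = 11/4.
The smuggler minimizes the inspector's payoff; the smallest is 11/4, so the best response is Air.

Air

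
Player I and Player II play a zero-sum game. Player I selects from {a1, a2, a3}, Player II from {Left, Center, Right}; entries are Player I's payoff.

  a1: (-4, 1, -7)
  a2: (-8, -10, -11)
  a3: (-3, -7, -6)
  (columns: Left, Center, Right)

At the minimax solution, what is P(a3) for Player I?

Row minima: a1 → -7, a2 → -11, a3 → -7; maximin = -7.
Column maxima: Left → -3, Center → 1, Right → -6; minimax = -6.
-7 ≠ -6, so there is no saddle point; optimal play is mixed.
a2 is strictly dominated by a1, so Player I never plays it.
Left is strictly dominated by Right (it gives Player I strictly more in every row), so Player II never plays it.
On the remaining 2×2 (a1, a3 vs Center, Right):
Let Player I play a1 with probability p. Expected payoff against Center: 1p + (-7)(1−p) = 8p − 7; against Right: (-7)p + (-6)(1−p) = −p − 6.
Setting these equal: 8p − 7 = −p − 6 ⇒ 9p = 1 ⇒ p = 1/9, and the value is (8)·(1/9) − 7 = -55/9.
For Player II: with q = P(Center), equating a1's and a3's payoffs gives 8q − 7 = −q − 6 ⇒ q = 1/9.

8/9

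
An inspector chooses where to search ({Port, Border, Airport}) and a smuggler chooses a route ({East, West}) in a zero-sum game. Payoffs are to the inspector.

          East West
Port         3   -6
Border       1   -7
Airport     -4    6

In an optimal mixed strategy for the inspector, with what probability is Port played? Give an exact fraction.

Row minima: Port → -6, Border → -7, Airport → -4; maximin = -4.
Column maxima: East → 3, West → 6; minimax = 3.
-4 ≠ 3, so there is no saddle point; optimal play is mixed.
Border is strictly dominated by Port, so the inspector never plays it.
On the remaining 2×2 (Port, Airport vs East, West):
Let the inspector play Port with probability p. Expected payoff against East: 3p + (-4)(1−p) = 7p − 4; against West: (-6)p + 6(1−p) = −12p + 6.
Setting these equal: 7p − 4 = −12p + 6 ⇒ 19p = 10 ⇒ p = 10/19, and the value is (7)·(10/19) − 4 = -6/19.
For the smuggler: with q = P(East), equating Port's and Airport's payoffs gives 9q − 6 = −10q + 6 ⇒ q = 12/19.

10/19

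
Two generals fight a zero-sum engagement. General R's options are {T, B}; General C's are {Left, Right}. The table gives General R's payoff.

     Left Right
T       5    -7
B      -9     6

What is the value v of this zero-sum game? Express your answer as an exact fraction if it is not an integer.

Row minima: T → -7, B → -9; maximin = -7.
Column maxima: Left → 5, Right → 6; minimax = 5.
-7 ≠ 5, so there is no saddle point; optimal play is mixed.
Let General R play T with probability p. Expected payoff against Left: 5p + (-9)(1−p) = 14p − 9; against Right: (-7)p + 6(1−p) = −13p + 6.
Setting these equal: 14p − 9 = −13p + 6 ⇒ 27p = 15 ⇒ p = 5/9, and the value is (14)·(5/9) − 9 = -11/9.
For General C: with q = P(Left), equating T's and B's payoffs gives 12q − 7 = −15q + 6 ⇒ q = 13/27.

-11/9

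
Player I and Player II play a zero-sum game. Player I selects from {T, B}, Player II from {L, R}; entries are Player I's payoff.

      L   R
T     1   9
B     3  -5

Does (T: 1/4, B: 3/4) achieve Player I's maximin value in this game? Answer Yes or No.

Against L this mix gives (1/4)·1 + (3/4)·3 = 5/2.
Against R this mix gives (1/4)·9 + (3/4)·(-5) = -3/2.
Player II will play R, holding Player I to -3/2. Shifting weight toward the row that does better against R would raise this floor (the equalizing mix achieves 2 against both R and L), so the proposed strategy is not optimal.

No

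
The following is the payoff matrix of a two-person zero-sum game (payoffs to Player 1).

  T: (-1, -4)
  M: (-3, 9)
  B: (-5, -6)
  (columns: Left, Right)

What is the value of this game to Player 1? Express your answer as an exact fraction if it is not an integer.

-7/5

Row minima: T → -4, M → -3, B → -6; maximin = -3.
Column maxima: Left → -1, Right → 9; minimax = -1.
-3 ≠ -1, so there is no saddle point; optimal play is mixed.
B is strictly dominated by T, so Player 1 never plays it.
On the remaining 2×2 (T, M vs Left, Right):
Let Player 1 play T with probability p. Expected payoff against Left: (-1)p + (-3)(1−p) = 2p − 3; against Right: (-4)p + 9(1−p) = −13p + 9.
Setting these equal: 2p − 3 = −13p + 9 ⇒ 15p = 12 ⇒ p = 4/5, and the value is (2)·(4/5) − 3 = -7/5.
For Player 2: with q = P(Left), equating T's and M's payoffs gives 3q − 4 = −12q + 9 ⇒ q = 13/15.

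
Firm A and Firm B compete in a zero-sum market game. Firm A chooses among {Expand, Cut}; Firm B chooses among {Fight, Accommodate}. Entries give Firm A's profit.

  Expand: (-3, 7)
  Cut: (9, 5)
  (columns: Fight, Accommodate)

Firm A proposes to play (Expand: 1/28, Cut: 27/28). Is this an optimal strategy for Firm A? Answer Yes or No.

No

Against Fight this mix gives (1/28)·(-3) + (27/28)·9 = 60/7.
Against Accommodate this mix gives (1/28)·7 + (27/28)·5 = 71/14.
Firm B will play Accommodate, holding Firm A to 71/14. Shifting weight toward the row that does better against Accommodate would raise this floor (the equalizing mix achieves 39/7 against both Accommodate and Fight), so the proposed strategy is not optimal.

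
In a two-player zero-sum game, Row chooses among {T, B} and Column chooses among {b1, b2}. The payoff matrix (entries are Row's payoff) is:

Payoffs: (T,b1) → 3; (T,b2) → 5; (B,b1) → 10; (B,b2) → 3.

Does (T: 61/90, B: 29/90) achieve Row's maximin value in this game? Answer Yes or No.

No

Against b1 this mix gives (61/90)·3 + (29/90)·10 = 473/90.
Against b2 this mix gives (61/90)·5 + (29/90)·3 = 196/45.
Column will play b2, holding Row to 196/45. Shifting weight toward the row that does better against b2 would raise this floor (the equalizing mix achieves 41/9 against both b2 and b1), so the proposed strategy is not optimal.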